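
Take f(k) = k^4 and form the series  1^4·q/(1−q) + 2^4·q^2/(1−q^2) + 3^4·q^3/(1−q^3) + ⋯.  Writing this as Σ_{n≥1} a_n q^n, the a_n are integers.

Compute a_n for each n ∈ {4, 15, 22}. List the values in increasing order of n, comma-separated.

273, 51332, 248914

n=4: 4·1 2·2 1·4  f→[256+16+1]=273
n=15: 15·1 5·3 3·5 1·15  f→[50625+625+81+1]=51332
[q^22] f(1)=1,f(2)=16,f(11)=14641,f(22)=234256 ⇒ 248914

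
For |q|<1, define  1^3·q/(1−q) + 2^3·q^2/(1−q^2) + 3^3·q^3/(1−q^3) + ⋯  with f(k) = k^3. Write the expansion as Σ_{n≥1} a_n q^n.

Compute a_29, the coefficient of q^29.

a_29 = 24390

q^29  k|29↦f(k): 29:24389 1:1  a_29=24390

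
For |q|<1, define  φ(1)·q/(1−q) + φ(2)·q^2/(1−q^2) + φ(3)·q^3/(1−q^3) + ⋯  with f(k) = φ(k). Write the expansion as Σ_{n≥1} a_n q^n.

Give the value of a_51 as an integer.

d|51:{1,3,17,51}  Σφ=1+2+16+32=51

a_51 = 51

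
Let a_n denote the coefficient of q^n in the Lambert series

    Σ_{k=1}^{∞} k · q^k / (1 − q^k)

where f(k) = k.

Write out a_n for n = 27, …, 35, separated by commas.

q^27  k|27↦f(k): 27:27 9:9 3:3 1:1  a_27=40
[q^28] f(1)=1,f(2)=2,f(4)=4,f(7)=7,f(14)=14,f(28)=28 ⇒ 56
d|29:{1,29}  Σf=1+29=30
q^30  k|30↦f(k): 1:1 2:2 3:3 5:5 6:6 10:10 15:15 30:30  a_30=72
d|31:{1,31}  Σf=1+31=32
d|32:{1,2,4,8,16,32}  Σf=1+2+4+8+16+32=63
[q^33] f(33)=33,f(11)=11,f(3)=3,f(1)=1 ⇒ 48
d|34:{34,17,2,1}  Σf=34+17+2+1=54
q^35  k|35↦f(k): 35:35 7:7 5:5 1:1  a_35=48

40, 56, 30, 72, 32, 63, 48, 54, 48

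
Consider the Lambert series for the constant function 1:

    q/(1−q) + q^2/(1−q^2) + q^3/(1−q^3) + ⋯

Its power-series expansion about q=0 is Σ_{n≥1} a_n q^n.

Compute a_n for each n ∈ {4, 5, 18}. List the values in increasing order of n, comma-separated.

3, 2, 6

n=4: 1·4 2·2 4·1  f→[1+1+1]=3
n=5: 5·1 1·5  f→[1+1]=2
d|18:{1,2,3,6,9,18}  Σf=1+1+1+1+1+1=6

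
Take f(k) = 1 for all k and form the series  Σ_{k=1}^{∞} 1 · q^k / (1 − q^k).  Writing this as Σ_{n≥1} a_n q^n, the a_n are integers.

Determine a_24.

q^24  k|24↦f(k): 1:1 2:1 3:1 4:1 6:1 8:1 12:1 24:1  a_24=8

a_24 = 8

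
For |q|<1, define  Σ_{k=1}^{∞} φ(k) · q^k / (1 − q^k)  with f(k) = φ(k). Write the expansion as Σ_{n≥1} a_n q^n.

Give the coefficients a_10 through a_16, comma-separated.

[q^10] φ(1)=1,φ(2)=1,φ(5)=4,φ(10)=4 ⇒ 10
d|11:{1,11}  Σφ=1+10=11
[q^12] φ(12)=4,φ(6)=2,φ(4)=2,φ(3)=2,φ(2)=1,φ(1)=1 ⇒ 12
n=13: 13·1 1·13  φ→[12+1]=13
q^14  k|14↦φ(k): 14:6 7:6 2:1 1:1  a_14=14
q^15  k|15↦φ(k): 1:1 3:2 5:4 15:8  a_15=15
d|16:{16,8,4,2,1}  Σφ=8+4+2+1+1=16

10, 11, 12, 13, 14, 15, 16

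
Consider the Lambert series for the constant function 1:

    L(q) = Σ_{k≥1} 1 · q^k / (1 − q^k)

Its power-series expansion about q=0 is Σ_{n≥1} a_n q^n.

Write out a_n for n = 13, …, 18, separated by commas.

2, 4, 4, 5, 2, 6

q^13  k|13↦f(k): 1:1 13:1  a_13=2
q^14  k|14↦f(k): 14:1 7:1 2:1 1:1  a_14=4
[q^15] f(15)=1,f(5)=1,f(3)=1,f(1)=1 ⇒ 4
n=16: 16·1 8·2 4·4 2·8 1·16  f→[1+1+1+1+1]=5
n=17: 17·1 1·17  f→[1+1]=2
d|18:{1,2,3,6,9,18}  Σf=1+1+1+1+1+1=6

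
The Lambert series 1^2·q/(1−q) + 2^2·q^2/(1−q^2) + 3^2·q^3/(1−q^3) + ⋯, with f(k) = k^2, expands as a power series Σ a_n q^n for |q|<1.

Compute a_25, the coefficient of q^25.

a_25 = 651

n=25: 1·25 5·5 25·1  f→[1+25+625]=651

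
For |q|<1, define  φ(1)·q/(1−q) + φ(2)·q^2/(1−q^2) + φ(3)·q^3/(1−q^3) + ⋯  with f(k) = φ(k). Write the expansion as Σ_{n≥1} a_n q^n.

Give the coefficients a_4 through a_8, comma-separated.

[q^4] φ(1)=1,φ(2)=1,φ(4)=2 ⇒ 4
d|5:{1,5}  Σφ=1+4=5
q^6  k|6↦φ(k): 1:1 2:1 3:2 6:2  a_6=6
[q^7] φ(7)=6,φ(1)=1 ⇒ 7
q^8  k|8↦φ(k): 8:4 4:2 2:1 1:1  a_8=8

4, 5, 6, 7, 8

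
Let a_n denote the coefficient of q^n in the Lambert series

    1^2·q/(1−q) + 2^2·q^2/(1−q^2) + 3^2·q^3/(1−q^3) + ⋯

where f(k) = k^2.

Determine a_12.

a_12 = 210

q^12  k|12↦f(k): 1:1 2:4 3:9 4:16 6:36 12:144  a_12=210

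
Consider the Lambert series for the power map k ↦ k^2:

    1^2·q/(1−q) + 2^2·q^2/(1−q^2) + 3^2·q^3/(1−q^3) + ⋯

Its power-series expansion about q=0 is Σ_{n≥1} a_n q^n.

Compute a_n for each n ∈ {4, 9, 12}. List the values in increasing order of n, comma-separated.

21, 91, 210

q^4  k|4↦f(k): 1:1 2:4 4:16  a_4=21
d|9:{1,3,9}  Σf=1+9+81=91
n=12: 12·1 6·2 4·3 3·4 2·6 1·12  f→[144+36+16+9+4+1]=210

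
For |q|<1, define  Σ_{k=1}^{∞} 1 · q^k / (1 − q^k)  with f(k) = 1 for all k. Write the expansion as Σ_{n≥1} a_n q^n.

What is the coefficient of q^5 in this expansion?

a_5 = 2

n=5: 1·5 5·1  f→[1+1]=2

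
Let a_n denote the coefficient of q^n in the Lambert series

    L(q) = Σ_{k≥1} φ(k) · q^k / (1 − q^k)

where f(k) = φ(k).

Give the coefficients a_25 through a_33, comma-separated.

q^25  k|25↦φ(k): 1:1 5:4 25:20  a_25=25
[q^26] φ(26)=12,φ(13)=12,φ(2)=1,φ(1)=1 ⇒ 26
n=27: 1·27 3·9 9·3 27·1  φ→[1+2+6+18]=27
q^28  k|28↦φ(k): 1:1 2:1 4:2 7:6 14:6 28:12  a_28=28
[q^29] φ(29)=28,φ(1)=1 ⇒ 29
d|30:{30,15,10,6,5,3,2,1}  Σφ=8+8+4+2+4+2+1+1=30
n=31: 31·1 1·31  φ→[30+1]=31
q^32  k|32↦φ(k): 32:16 16:8 8:4 4:2 2:1 1:1  a_32=32
n=33: 1·33 3·11 11·3 33·1  φ→[1+2+10+20]=33

25, 26, 27, 28, 29, 30, 31, 32, 33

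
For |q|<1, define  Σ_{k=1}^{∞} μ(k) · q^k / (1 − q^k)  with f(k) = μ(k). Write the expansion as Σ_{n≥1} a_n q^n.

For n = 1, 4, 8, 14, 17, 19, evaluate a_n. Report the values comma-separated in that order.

[q^1] μ(1)=1 ⇒ 1
d|4:{4,2,1}  Σμ=0+(-1)+1=0
n=8: 1·8 2·4 4·2 8·1  μ→[1+(-1)+0+0]=0
[q^14] μ(1)=1,μ(2)=-1,μ(7)=-1,μ(14)=1 ⇒ 0
n=17: 1·17 17·1  μ→[1+(-1)]=0
d|19:{19,1}  Σμ=(-1)+1=0

1, 0, 0, 0, 0, 0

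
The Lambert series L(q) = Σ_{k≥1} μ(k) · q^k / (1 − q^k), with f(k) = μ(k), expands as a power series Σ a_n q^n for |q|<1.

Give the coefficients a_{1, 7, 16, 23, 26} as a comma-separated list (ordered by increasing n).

[q^1] μ(1)=1 ⇒ 1
[q^7] μ(7)=-1,μ(1)=1 ⇒ 0
[q^16] μ(1)=1,μ(2)=-1,μ(4)=0,μ(8)=0,μ(16)=0 ⇒ 0
q^23  k|23↦μ(k): 1:1 23:-1  a_23=0
q^26  k|26↦μ(k): 26:1 13:-1 2:-1 1:1  a_26=0

1, 0, 0, 0, 0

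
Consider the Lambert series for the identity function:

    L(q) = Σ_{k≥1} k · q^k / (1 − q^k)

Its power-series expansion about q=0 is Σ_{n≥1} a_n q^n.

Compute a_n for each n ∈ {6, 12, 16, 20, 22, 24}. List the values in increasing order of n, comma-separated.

q^6  k|6↦f(k): 6:6 3:3 2:2 1:1  a_6=12
q^12  k|12↦f(k): 1:1 2:2 3:3 4:4 6:6 12:12  a_12=28
q^16  k|16↦f(k): 16:16 8:8 4:4 2:2 1:1  a_16=31
[q^20] f(20)=20,f(10)=10,f(5)=5,f(4)=4,f(2)=2,f(1)=1 ⇒ 42
[q^22] f(22)=22,f(11)=11,f(2)=2,f(1)=1 ⇒ 36
q^24  k|24↦f(k): 24:24 12:12 8:8 6:6 4:4 3:3 2:2 1:1  a_24=60

12, 28, 31, 42, 36, 60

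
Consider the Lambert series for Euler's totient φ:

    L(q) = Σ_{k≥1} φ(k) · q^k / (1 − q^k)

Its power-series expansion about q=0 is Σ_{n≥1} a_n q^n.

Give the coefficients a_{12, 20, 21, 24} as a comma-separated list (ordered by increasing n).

q^12  k|12↦φ(k): 12:4 6:2 4:2 3:2 2:1 1:1  a_12=12
n=20: 20·1 10·2 5·4 4·5 2·10 1·20  φ→[8+4+4+2+1+1]=20
q^21  k|21↦φ(k): 1:1 3:2 7:6 21:12  a_21=21
q^24  k|24↦φ(k): 1:1 2:1 3:2 4:2 6:2 8:4 12:4 24:8  a_24=24

12, 20, 21, 24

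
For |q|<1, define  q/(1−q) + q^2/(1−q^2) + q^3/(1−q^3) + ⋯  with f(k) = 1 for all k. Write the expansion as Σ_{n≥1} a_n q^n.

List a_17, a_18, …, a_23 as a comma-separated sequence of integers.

2, 6, 2, 6, 4, 4, 2

q^17  k|17↦f(k): 17:1 1:1  a_17=2
n=18: 18·1 9·2 6·3 3·6 2·9 1·18  f→[1+1+1+1+1+1]=6
n=19: 1·19 19·1  f→[1+1]=2
n=20: 20·1 10·2 5·4 4·5 2·10 1·20  f→[1+1+1+1+1+1]=6
d|21:{21,7,3,1}  Σf=1+1+1+1=4
n=22: 1·22 2·11 11·2 22·1  f→[1+1+1+1]=4
q^23  k|23↦f(k): 1:1 23:1  a_23=2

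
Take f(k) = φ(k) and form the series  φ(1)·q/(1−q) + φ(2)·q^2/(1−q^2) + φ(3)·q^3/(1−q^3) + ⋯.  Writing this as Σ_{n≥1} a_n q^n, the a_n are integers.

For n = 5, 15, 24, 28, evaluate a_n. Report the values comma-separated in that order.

n=5: 5·1 1·5  φ→[4+1]=5
d|15:{1,3,5,15}  Σφ=1+2+4+8=15
q^24  k|24↦φ(k): 24:8 12:4 8:4 6:2 4:2 3:2 2:1 1:1  a_24=24
q^28  k|28↦φ(k): 1:1 2:1 4:2 7:6 14:6 28:12  a_28=28

5, 15, 24, 28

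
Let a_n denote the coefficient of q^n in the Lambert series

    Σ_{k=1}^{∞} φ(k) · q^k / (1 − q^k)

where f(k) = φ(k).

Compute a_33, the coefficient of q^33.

d|33:{1,3,11,33}  Σφ=1+2+10+20=33

a_33 = 33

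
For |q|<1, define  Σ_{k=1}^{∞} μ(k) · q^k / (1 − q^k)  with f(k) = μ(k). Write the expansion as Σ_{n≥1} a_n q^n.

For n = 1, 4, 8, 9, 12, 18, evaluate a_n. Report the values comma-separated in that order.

q^1  k|1↦μ(k): 1:1  a_1=1
d|4:{4,2,1}  Σμ=0+(-1)+1=0
q^8  k|8↦μ(k): 8:0 4:0 2:-1 1:1  a_8=0
d|9:{9,3,1}  Σμ=0+(-1)+1=0
n=12: 1·12 2·6 3·4 4·3 6·2 12·1  μ→[1+(-1)+(-1)+0+1+0]=0
[q^18] μ(18)=0,μ(9)=0,μ(6)=1,μ(3)=-1,μ(2)=-1,μ(1)=1 ⇒ 0

1, 0, 0, 0, 0, 0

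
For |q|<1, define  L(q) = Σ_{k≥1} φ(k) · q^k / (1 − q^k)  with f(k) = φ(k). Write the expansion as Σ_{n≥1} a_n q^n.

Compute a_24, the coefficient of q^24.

n=24: 24·1 12·2 8·3 6·4 4·6 3·8 2·12 1·24  φ→[8+4+4+2+2+2+1+1]=24

a_24 = 24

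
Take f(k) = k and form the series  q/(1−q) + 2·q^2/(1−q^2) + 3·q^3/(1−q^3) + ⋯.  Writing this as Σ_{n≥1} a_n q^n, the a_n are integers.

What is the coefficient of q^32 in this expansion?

n=32: 1·32 2·16 4·8 8·4 16·2 32·1  f→[1+2+4+8+16+32]=63

a_32 = 63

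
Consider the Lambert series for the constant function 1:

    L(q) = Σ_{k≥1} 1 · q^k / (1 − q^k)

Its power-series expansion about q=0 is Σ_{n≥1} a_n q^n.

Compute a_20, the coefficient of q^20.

[q^20] f(20)=1,f(10)=1,f(5)=1,f(4)=1,f(2)=1,f(1)=1 ⇒ 6

a_20 = 6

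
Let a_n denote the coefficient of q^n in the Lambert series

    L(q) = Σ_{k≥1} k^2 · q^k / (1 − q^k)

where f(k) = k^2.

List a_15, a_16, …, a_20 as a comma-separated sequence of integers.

n=15: 1·15 3·5 5·3 15·1  f→[1+9+25+225]=260
q^16  k|16↦f(k): 16:256 8:64 4:16 2:4 1:1  a_16=341
q^17  k|17↦f(k): 1:1 17:289  a_17=290
d|18:{1,2,3,6,9,18}  Σf=1+4+9+36+81+324=455
q^19  k|19↦f(k): 1:1 19:361  a_19=362
q^20  k|20↦f(k): 20:400 10:100 5:25 4:16 2:4 1:1  a_20=546

260, 341, 290, 455, 362, 546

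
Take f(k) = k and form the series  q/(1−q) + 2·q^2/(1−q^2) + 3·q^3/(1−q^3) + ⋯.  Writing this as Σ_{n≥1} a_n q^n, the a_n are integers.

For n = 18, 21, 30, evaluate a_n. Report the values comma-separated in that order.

39, 32, 72

d|18:{1,2,3,6,9,18}  Σf=1+2+3+6+9+18=39
q^21  k|21↦f(k): 1:1 3:3 7:7 21:21  a_21=32
q^30  k|30↦f(k): 1:1 2:2 3:3 5:5 6:6 10:10 15:15 30:30  a_30=72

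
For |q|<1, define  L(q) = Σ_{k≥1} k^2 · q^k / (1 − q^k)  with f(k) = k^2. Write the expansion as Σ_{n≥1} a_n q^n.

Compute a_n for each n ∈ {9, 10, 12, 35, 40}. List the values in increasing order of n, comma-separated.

91, 130, 210, 1300, 2210

d|9:{1,3,9}  Σf=1+9+81=91
d|10:{1,2,5,10}  Σf=1+4+25+100=130
n=12: 12·1 6·2 4·3 3·4 2·6 1·12  f→[144+36+16+9+4+1]=210
q^35  k|35↦f(k): 35:1225 7:49 5:25 1:1  a_35=1300
q^40  k|40↦f(k): 40:1600 20:400 10:100 8:64 5:25 4:16 2:4 1:1  a_40=2210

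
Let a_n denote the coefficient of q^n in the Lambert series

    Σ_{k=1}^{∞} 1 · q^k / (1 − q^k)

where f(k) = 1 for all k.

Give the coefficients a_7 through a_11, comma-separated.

2, 4, 3, 4, 2

q^7  k|7↦f(k): 7:1 1:1  a_7=2
[q^8] f(1)=1,f(2)=1,f(4)=1,f(8)=1 ⇒ 4
[q^9] f(9)=1,f(3)=1,f(1)=1 ⇒ 3
d|10:{10,5,2,1}  Σf=1+1+1+1=4
[q^11] f(11)=1,f(1)=1 ⇒ 2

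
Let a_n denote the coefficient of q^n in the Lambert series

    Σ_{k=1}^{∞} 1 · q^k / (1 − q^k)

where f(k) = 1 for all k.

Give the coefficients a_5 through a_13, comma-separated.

n=5: 5·1 1·5  f→[1+1]=2
n=6: 1·6 2·3 3·2 6·1  f→[1+1+1+1]=4
[q^7] f(7)=1,f(1)=1 ⇒ 2
[q^8] f(1)=1,f(2)=1,f(4)=1,f(8)=1 ⇒ 4
q^9  k|9↦f(k): 9:1 3:1 1:1  a_9=3
q^10  k|10↦f(k): 1:1 2:1 5:1 10:1  a_10=4
[q^11] f(1)=1,f(11)=1 ⇒ 2
d|12:{1,2,3,4,6,12}  Σf=1+1+1+1+1+1=6
n=13: 1·13 13·1  f→[1+1]=2

2, 4, 2, 4, 3, 4, 2, 6, 2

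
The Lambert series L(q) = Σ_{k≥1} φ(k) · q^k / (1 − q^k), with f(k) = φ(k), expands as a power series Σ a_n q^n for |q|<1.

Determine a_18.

q^18  k|18↦φ(k): 1:1 2:1 3:2 6:2 9:6 18:6  a_18=18

a_18 = 18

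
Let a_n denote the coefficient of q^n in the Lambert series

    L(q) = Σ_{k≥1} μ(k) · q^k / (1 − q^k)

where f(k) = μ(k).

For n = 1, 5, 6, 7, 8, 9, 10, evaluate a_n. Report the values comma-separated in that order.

d|1:{1}  Σμ=1=1
n=5: 1·5 5·1  μ→[1+(-1)]=0
[q^6] μ(1)=1,μ(2)=-1,μ(3)=-1,μ(6)=1 ⇒ 0
n=7: 7·1 1·7  μ→[(-1)+1]=0
q^8  k|8↦μ(k): 1:1 2:-1 4:0 8:0  a_8=0
q^9  k|9↦μ(k): 9:0 3:-1 1:1  a_9=0
q^10  k|10↦μ(k): 10:1 5:-1 2:-1 1:1  a_10=0

1, 0, 0, 0, 0, 0, 0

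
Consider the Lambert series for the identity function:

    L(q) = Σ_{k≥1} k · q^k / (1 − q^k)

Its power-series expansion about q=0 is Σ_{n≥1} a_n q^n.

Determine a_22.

n=22: 1·22 2·11 11·2 22·1  f→[1+2+11+22]=36

a_22 = 36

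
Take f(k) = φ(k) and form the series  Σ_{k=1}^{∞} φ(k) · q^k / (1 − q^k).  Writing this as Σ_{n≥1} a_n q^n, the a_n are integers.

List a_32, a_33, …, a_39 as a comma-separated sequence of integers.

q^32  k|32↦φ(k): 1:1 2:1 4:2 8:4 16:8 32:16  a_32=32
q^33  k|33↦φ(k): 33:20 11:10 3:2 1:1  a_33=33
n=34: 1·34 2·17 17·2 34·1  φ→[1+1+16+16]=34
q^35  k|35↦φ(k): 1:1 5:4 7:6 35:24  a_35=35
[q^36] φ(1)=1,φ(2)=1,φ(3)=2,φ(4)=2,φ(6)=2,φ(9)=6,φ(12)=4,φ(18)=6,φ(36)=12 ⇒ 36
[q^37] φ(37)=36,φ(1)=1 ⇒ 37
[q^38] φ(1)=1,φ(2)=1,φ(19)=18,φ(38)=18 ⇒ 38
q^39  k|39↦φ(k): 1:1 3:2 13:12 39:24  a_39=39

32, 33, 34, 35, 36, 37, 38, 39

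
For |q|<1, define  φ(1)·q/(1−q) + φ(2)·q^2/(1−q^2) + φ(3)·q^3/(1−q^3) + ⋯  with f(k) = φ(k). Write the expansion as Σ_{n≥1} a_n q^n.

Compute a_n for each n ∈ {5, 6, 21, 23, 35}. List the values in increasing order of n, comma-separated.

d|5:{5,1}  Σφ=4+1=5
[q^6] φ(1)=1,φ(2)=1,φ(3)=2,φ(6)=2 ⇒ 6
q^21  k|21↦φ(k): 21:12 7:6 3:2 1:1  a_21=21
n=23: 1·23 23·1  φ→[1+22]=23
[q^35] φ(35)=24,φ(7)=6,φ(5)=4,φ(1)=1 ⇒ 35

5, 6, 21, 23, 35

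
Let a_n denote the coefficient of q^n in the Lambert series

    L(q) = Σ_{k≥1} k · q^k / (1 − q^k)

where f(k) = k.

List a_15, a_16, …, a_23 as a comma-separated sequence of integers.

24, 31, 18, 39, 20, 42, 32, 36, 24

d|15:{15,5,3,1}  Σf=15+5+3+1=24
q^16  k|16↦f(k): 16:16 8:8 4:4 2:2 1:1  a_16=31
q^17  k|17↦f(k): 17:17 1:1  a_17=18
[q^18] f(1)=1,f(2)=2,f(3)=3,f(6)=6,f(9)=9,f(18)=18 ⇒ 39
n=19: 1·19 19·1  f→[1+19]=20
[q^20] f(1)=1,f(2)=2,f(4)=4,f(5)=5,f(10)=10,f(20)=20 ⇒ 42
n=21: 21·1 7·3 3·7 1·21  f→[21+7+3+1]=32
[q^22] f(1)=1,f(2)=2,f(11)=11,f(22)=22 ⇒ 36
[q^23] f(23)=23,f(1)=1 ⇒ 24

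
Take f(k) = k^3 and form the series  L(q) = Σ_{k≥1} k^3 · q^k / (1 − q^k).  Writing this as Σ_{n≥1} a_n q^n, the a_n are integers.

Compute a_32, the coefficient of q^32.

a_32 = 37449

[q^32] f(1)=1,f(2)=8,f(4)=64,f(8)=512,f(16)=4096,f(32)=32768 ⇒ 37449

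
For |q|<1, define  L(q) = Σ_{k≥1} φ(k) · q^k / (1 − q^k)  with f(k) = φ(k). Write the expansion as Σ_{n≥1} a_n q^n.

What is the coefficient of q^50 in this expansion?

q^50  k|50↦φ(k): 1:1 2:1 5:4 10:4 25:20 50:20  a_50=50

a_50 = 50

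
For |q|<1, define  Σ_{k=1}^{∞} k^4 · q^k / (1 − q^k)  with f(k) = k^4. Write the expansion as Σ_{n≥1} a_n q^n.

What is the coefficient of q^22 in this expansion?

n=22: 1·22 2·11 11·2 22·1  f→[1+16+14641+234256]=248914

a_22 = 248914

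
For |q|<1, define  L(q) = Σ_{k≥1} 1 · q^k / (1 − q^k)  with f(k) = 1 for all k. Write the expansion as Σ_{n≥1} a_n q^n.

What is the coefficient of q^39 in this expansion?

a_39 = 4

[q^39] f(39)=1,f(13)=1,f(3)=1,f(1)=1 ⇒ 4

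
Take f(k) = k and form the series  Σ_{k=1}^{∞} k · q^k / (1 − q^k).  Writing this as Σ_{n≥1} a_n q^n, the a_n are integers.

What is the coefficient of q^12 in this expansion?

a_12 = 28

q^12  k|12↦f(k): 12:12 6:6 4:4 3:3 2:2 1:1  a_12=28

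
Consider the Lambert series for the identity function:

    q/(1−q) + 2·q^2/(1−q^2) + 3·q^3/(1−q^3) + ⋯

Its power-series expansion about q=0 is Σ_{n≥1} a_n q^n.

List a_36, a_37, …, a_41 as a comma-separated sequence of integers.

91, 38, 60, 56, 90, 42

d|36:{1,2,3,4,6,9,12,18,36}  Σf=1+2+3+4+6+9+12+18+36=91
[q^37] f(37)=37,f(1)=1 ⇒ 38
n=38: 38·1 19·2 2·19 1·38  f→[38+19+2+1]=60
n=39: 1·39 3·13 13·3 39·1  f→[1+3+13+39]=56
n=40: 1·40 2·20 4·10 5·8 8·5 10·4 20·2 40·1  f→[1+2+4+5+8+10+20+40]=90
d|41:{41,1}  Σf=41+1=42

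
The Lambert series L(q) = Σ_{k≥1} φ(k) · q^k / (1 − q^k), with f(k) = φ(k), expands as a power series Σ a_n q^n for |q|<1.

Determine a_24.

n=24: 1·24 2·12 3·8 4·6 6·4 8·3 12·2 24·1  φ→[1+1+2+2+2+4+4+8]=24

a_24 = 24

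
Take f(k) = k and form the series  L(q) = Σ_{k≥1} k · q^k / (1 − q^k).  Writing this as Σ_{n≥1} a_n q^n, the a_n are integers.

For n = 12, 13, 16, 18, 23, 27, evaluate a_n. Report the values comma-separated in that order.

28, 14, 31, 39, 24, 40

n=12: 12·1 6·2 4·3 3·4 2·6 1·12  f→[12+6+4+3+2+1]=28
[q^13] f(1)=1,f(13)=13 ⇒ 14
q^16  k|16↦f(k): 16:16 8:8 4:4 2:2 1:1  a_16=31
n=18: 1·18 2·9 3·6 6·3 9·2 18·1  f→[1+2+3+6+9+18]=39
n=23: 23·1 1·23  f→[23+1]=24
d|27:{27,9,3,1}  Σf=27+9+3+1=40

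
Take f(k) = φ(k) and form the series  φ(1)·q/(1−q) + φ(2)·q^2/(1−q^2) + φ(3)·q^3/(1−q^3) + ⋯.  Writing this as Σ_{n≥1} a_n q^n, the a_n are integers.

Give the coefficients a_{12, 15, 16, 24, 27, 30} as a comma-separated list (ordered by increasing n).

d|12:{1,2,3,4,6,12}  Σφ=1+1+2+2+2+4=12
d|15:{15,5,3,1}  Σφ=8+4+2+1=15
q^16  k|16↦φ(k): 16:8 8:4 4:2 2:1 1:1  a_16=16
[q^24] φ(1)=1,φ(2)=1,φ(3)=2,φ(4)=2,φ(6)=2,φ(8)=4,φ(12)=4,φ(24)=8 ⇒ 24
[q^27] φ(1)=1,φ(3)=2,φ(9)=6,φ(27)=18 ⇒ 27
[q^30] φ(1)=1,φ(2)=1,φ(3)=2,φ(5)=4,φ(6)=2,φ(10)=4,φ(15)=8,φ(30)=8 ⇒ 30

12, 15, 16, 24, 27, 30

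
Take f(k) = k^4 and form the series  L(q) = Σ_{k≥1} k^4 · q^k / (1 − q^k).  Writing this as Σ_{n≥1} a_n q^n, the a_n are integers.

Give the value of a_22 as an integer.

q^22  k|22↦f(k): 1:1 2:16 11:14641 22:234256  a_22=248914

a_22 = 248914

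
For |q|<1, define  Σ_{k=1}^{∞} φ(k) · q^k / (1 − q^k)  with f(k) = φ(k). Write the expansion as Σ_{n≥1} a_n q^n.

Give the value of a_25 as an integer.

d|25:{25,5,1}  Σφ=20+4+1=25

a_25 = 25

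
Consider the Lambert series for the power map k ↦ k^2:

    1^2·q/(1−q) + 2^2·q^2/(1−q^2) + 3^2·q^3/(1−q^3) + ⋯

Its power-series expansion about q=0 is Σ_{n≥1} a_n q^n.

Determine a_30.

n=30: 30·1 15·2 10·3 6·5 5·6 3·10 2·15 1·30  f→[900+225+100+36+25+9+4+1]=1300

a_30 = 1300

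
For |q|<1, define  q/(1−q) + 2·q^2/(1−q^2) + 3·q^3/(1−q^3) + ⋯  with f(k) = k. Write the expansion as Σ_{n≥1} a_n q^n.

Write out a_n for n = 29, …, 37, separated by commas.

d|29:{1,29}  Σf=1+29=30
d|30:{30,15,10,6,5,3,2,1}  Σf=30+15+10+6+5+3+2+1=72
q^31  k|31↦f(k): 1:1 31:31  a_31=32
d|32:{1,2,4,8,16,32}  Σf=1+2+4+8+16+32=63
q^33  k|33↦f(k): 1:1 3:3 11:11 33:33  a_33=48
n=34: 1·34 2·17 17·2 34·1  f→[1+2+17+34]=54
n=35: 35·1 7·5 5·7 1·35  f→[35+7+5+1]=48
[q^36] f(36)=36,f(18)=18,f(12)=12,f(9)=9,f(6)=6,f(4)=4,f(3)=3,f(2)=2,f(1)=1 ⇒ 91
q^37  k|37↦f(k): 37:37 1:1  a_37=38

30, 72, 32, 63, 48, 54, 48, 91, 38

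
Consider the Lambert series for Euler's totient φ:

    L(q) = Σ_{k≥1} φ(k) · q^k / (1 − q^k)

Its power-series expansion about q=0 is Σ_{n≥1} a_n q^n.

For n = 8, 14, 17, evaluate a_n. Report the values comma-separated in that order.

[q^8] φ(8)=4,φ(4)=2,φ(2)=1,φ(1)=1 ⇒ 8
[q^14] φ(14)=6,φ(7)=6,φ(2)=1,φ(1)=1 ⇒ 14
d|17:{17,1}  Σφ=16+1=17

8, 14, 17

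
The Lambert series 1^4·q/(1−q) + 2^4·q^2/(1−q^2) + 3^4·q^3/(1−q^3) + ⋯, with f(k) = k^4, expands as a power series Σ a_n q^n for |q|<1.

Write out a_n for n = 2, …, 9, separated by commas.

[q^2] f(1)=1,f(2)=16 ⇒ 17
[q^3] f(3)=81,f(1)=1 ⇒ 82
n=4: 1·4 2·2 4·1  f→[1+16+256]=273
n=5: 1·5 5·1  f→[1+625]=626
q^6  k|6↦f(k): 1:1 2:16 3:81 6:1296  a_6=1394
d|7:{7,1}  Σf=2401+1=2402
n=8: 8·1 4·2 2·4 1·8  f→[4096+256+16+1]=4369
q^9  k|9↦f(k): 1:1 3:81 9:6561  a_9=6643

17, 82, 273, 626, 1394, 2402, 4369, 6643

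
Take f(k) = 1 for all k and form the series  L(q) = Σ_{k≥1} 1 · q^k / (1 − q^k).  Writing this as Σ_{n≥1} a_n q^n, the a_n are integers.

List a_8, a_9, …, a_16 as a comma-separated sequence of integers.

4, 3, 4, 2, 6, 2, 4, 4, 5

d|8:{1,2,4,8}  Σf=1+1+1+1=4
q^9  k|9↦f(k): 9:1 3:1 1:1  a_9=3
n=10: 10·1 5·2 2·5 1·10  f→[1+1+1+1]=4
d|11:{1,11}  Σf=1+1=2
q^12  k|12↦f(k): 1:1 2:1 3:1 4:1 6:1 12:1  a_12=6
n=13: 1·13 13·1  f→[1+1]=2
[q^14] f(1)=1,f(2)=1,f(7)=1,f(14)=1 ⇒ 4
[q^15] f(1)=1,f(3)=1,f(5)=1,f(15)=1 ⇒ 4
[q^16] f(1)=1,f(2)=1,f(4)=1,f(8)=1,f(16)=1 ⇒ 5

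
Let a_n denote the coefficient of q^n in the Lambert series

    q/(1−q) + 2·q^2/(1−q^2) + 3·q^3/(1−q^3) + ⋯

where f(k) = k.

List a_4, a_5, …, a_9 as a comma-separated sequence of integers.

q^4  k|4↦f(k): 4:4 2:2 1:1  a_4=7
[q^5] f(1)=1,f(5)=5 ⇒ 6
q^6  k|6↦f(k): 1:1 2:2 3:3 6:6  a_6=12
d|7:{7,1}  Σf=7+1=8
n=8: 8·1 4·2 2·4 1·8  f→[8+4+2+1]=15
d|9:{9,3,1}  Σf=9+3+1=13

7, 6, 12, 8, 15, 13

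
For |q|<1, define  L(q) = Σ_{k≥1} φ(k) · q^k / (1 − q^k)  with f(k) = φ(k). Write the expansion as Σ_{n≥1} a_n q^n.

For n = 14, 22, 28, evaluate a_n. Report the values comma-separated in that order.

[q^14] φ(1)=1,φ(2)=1,φ(7)=6,φ(14)=6 ⇒ 14
[q^22] φ(1)=1,φ(2)=1,φ(11)=10,φ(22)=10 ⇒ 22
[q^28] φ(1)=1,φ(2)=1,φ(4)=2,φ(7)=6,φ(14)=6,φ(28)=12 ⇒ 28

14, 22, 28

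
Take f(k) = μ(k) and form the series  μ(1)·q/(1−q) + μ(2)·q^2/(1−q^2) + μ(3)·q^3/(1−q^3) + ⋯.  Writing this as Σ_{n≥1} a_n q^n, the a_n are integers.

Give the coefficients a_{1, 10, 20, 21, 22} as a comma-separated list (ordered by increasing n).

[q^1] μ(1)=1 ⇒ 1
n=10: 10·1 5·2 2·5 1·10  μ→[1+(-1)+(-1)+1]=0
n=20: 20·1 10·2 5·4 4·5 2·10 1·20  μ→[0+1+(-1)+0+(-1)+1]=0
d|21:{1,3,7,21}  Σμ=1+(-1)+(-1)+1=0
d|22:{1,2,11,22}  Σμ=1+(-1)+(-1)+1=0

1, 0, 0, 0, 0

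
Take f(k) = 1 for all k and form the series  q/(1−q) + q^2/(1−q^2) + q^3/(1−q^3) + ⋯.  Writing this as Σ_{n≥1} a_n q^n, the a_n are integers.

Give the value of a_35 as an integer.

a_35 = 4

q^35  k|35↦f(k): 1:1 5:1 7:1 35:1  a_35=4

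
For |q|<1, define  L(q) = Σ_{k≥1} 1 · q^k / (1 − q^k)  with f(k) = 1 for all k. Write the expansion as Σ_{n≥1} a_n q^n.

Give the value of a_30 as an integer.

[q^30] f(30)=1,f(15)=1,f(10)=1,f(6)=1,f(5)=1,f(3)=1,f(2)=1,f(1)=1 ⇒ 8

a_30 = 8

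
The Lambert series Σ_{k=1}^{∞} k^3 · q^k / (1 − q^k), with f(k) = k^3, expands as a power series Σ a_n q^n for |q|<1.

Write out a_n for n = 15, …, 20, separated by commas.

3528, 4681, 4914, 6813, 6860, 9198

n=15: 15·1 5·3 3·5 1·15  f→[3375+125+27+1]=3528
q^16  k|16↦f(k): 16:4096 8:512 4:64 2:8 1:1  a_16=4681
q^17  k|17↦f(k): 1:1 17:4913  a_17=4914
q^18  k|18↦f(k): 18:5832 9:729 6:216 3:27 2:8 1:1  a_18=6813
n=19: 19·1 1·19  f→[6859+1]=6860
q^20  k|20↦f(k): 1:1 2:8 4:64 5:125 10:1000 20:8000  a_20=9198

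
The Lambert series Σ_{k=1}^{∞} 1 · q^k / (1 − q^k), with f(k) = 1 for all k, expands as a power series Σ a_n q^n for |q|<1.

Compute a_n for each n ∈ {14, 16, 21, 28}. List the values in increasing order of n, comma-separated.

4, 5, 4, 6

d|14:{1,2,7,14}  Σf=1+1+1+1=4
n=16: 1·16 2·8 4·4 8·2 16·1  f→[1+1+1+1+1]=5
[q^21] f(1)=1,f(3)=1,f(7)=1,f(21)=1 ⇒ 4
q^28  k|28↦f(k): 1:1 2:1 4:1 7:1 14:1 28:1  a_28=6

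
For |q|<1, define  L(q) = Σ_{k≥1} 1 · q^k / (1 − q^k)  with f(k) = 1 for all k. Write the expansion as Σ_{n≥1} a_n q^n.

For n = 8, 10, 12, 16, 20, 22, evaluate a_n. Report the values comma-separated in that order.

[q^8] f(1)=1,f(2)=1,f(4)=1,f(8)=1 ⇒ 4
n=10: 1·10 2·5 5·2 10·1  f→[1+1+1+1]=4
n=12: 12·1 6·2 4·3 3·4 2·6 1·12  f→[1+1+1+1+1+1]=6
[q^16] f(16)=1,f(8)=1,f(4)=1,f(2)=1,f(1)=1 ⇒ 5
d|20:{1,2,4,5,10,20}  Σf=1+1+1+1+1+1=6
[q^22] f(22)=1,f(11)=1,f(2)=1,f(1)=1 ⇒ 4

4, 4, 6, 5, 6, 4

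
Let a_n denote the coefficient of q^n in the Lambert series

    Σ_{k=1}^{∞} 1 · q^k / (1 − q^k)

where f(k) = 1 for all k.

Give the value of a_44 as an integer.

a_44 = 6

n=44: 1·44 2·22 4·11 11·4 22·2 44·1  f→[1+1+1+1+1+1]=6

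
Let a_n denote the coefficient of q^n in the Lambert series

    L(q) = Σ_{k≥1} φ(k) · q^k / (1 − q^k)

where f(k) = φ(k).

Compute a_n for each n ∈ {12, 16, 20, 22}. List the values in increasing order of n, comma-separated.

n=12: 12·1 6·2 4·3 3·4 2·6 1·12  φ→[4+2+2+2+1+1]=12
q^16  k|16↦φ(k): 16:8 8:4 4:2 2:1 1:1  a_16=16
n=20: 20·1 10·2 5·4 4·5 2·10 1·20  φ→[8+4+4+2+1+1]=20
d|22:{22,11,2,1}  Σφ=10+10+1+1=22

12, 16, 20, 22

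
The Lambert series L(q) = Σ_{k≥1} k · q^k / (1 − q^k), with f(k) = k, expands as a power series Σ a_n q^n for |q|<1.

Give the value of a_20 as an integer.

q^20  k|20↦f(k): 1:1 2:2 4:4 5:5 10:10 20:20  a_20=42

a_20 = 42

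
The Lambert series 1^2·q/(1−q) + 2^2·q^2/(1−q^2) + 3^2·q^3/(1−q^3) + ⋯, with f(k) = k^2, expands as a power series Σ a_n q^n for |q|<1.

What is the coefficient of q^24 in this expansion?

a_24 = 850

q^24  k|24↦f(k): 1:1 2:4 3:9 4:16 6:36 8:64 12:144 24:576  a_24=850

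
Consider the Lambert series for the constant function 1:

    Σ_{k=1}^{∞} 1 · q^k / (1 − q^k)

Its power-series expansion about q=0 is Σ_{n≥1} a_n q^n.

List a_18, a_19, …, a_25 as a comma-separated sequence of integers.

[q^18] f(18)=1,f(9)=1,f(6)=1,f(3)=1,f(2)=1,f(1)=1 ⇒ 6
d|19:{19,1}  Σf=1+1=2
q^20  k|20↦f(k): 1:1 2:1 4:1 5:1 10:1 20:1  a_20=6
d|21:{21,7,3,1}  Σf=1+1+1+1=4
d|22:{22,11,2,1}  Σf=1+1+1+1=4
d|23:{1,23}  Σf=1+1=2
n=24: 1·24 2·12 3·8 4·6 6·4 8·3 12·2 24·1  f→[1+1+1+1+1+1+1+1]=8
[q^25] f(1)=1,f(5)=1,f(25)=1 ⇒ 3

6, 2, 6, 4, 4, 2, 8, 3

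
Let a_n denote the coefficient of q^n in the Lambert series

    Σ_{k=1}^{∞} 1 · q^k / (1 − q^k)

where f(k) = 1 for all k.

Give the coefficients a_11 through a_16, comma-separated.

2, 6, 2, 4, 4, 5

[q^11] f(1)=1,f(11)=1 ⇒ 2
q^12  k|12↦f(k): 12:1 6:1 4:1 3:1 2:1 1:1  a_12=6
q^13  k|13↦f(k): 13:1 1:1  a_13=2
q^14  k|14↦f(k): 1:1 2:1 7:1 14:1  a_14=4
n=15: 15·1 5·3 3·5 1·15  f→[1+1+1+1]=4
[q^16] f(1)=1,f(2)=1,f(4)=1,f(8)=1,f(16)=1 ⇒ 5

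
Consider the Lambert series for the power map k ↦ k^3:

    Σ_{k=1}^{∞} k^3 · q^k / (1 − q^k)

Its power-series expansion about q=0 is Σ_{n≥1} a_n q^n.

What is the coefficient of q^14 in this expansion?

[q^14] f(1)=1,f(2)=8,f(7)=343,f(14)=2744 ⇒ 3096

a_14 = 3096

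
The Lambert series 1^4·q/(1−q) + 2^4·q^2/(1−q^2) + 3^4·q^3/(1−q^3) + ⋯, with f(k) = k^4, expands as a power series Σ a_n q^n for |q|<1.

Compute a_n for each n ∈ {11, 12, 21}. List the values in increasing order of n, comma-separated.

14642, 22386, 196964

d|11:{11,1}  Σf=14641+1=14642
d|12:{1,2,3,4,6,12}  Σf=1+16+81+256+1296+20736=22386
d|21:{1,3,7,21}  Σf=1+81+2401+194481=196964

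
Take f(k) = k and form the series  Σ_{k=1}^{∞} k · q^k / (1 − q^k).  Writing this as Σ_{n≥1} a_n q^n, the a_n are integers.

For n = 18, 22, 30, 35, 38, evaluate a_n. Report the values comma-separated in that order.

39, 36, 72, 48, 60

d|18:{18,9,6,3,2,1}  Σf=18+9+6+3+2+1=39
[q^22] f(22)=22,f(11)=11,f(2)=2,f(1)=1 ⇒ 36
[q^30] f(30)=30,f(15)=15,f(10)=10,f(6)=6,f(5)=5,f(3)=3,f(2)=2,f(1)=1 ⇒ 72
[q^35] f(35)=35,f(7)=7,f(5)=5,f(1)=1 ⇒ 48
n=38: 1·38 2·19 19·2 38·1  f→[1+2+19+38]=60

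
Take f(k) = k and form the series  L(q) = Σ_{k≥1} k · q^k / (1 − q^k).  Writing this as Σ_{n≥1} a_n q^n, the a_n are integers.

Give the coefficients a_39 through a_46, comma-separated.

n=39: 1·39 3·13 13·3 39·1  f→[1+3+13+39]=56
[q^40] f(40)=40,f(20)=20,f(10)=10,f(8)=8,f(5)=5,f(4)=4,f(2)=2,f(1)=1 ⇒ 90
d|41:{41,1}  Σf=41+1=42
q^42  k|42↦f(k): 42:42 21:21 14:14 7:7 6:6 3:3 2:2 1:1  a_42=96
d|43:{43,1}  Σf=43+1=44
d|44:{44,22,11,4,2,1}  Σf=44+22+11+4+2+1=84
[q^45] f(45)=45,f(15)=15,f(9)=9,f(5)=5,f(3)=3,f(1)=1 ⇒ 78
n=46: 1·46 2·23 23·2 46·1  f→[1+2+23+46]=72

56, 90, 42, 96, 44, 84, 78, 72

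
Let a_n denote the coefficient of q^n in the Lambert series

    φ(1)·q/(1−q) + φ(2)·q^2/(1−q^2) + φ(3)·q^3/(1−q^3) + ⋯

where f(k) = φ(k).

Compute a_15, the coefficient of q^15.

[q^15] φ(15)=8,φ(5)=4,φ(3)=2,φ(1)=1 ⇒ 15

a_15 = 15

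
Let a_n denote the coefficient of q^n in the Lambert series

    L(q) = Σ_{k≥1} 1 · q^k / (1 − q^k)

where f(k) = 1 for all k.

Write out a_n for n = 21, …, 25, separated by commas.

d|21:{21,7,3,1}  Σf=1+1+1+1=4
d|22:{22,11,2,1}  Σf=1+1+1+1=4
n=23: 1·23 23·1  f→[1+1]=2
q^24  k|24↦f(k): 24:1 12:1 8:1 6:1 4:1 3:1 2:1 1:1  a_24=8
q^25  k|25↦f(k): 25:1 5:1 1:1  a_25=3

4, 4, 2, 8, 3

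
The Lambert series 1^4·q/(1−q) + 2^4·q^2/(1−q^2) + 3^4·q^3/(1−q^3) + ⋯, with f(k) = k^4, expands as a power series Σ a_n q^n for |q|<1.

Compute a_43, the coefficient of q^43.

a_43 = 3418802

n=43: 43·1 1·43  f→[3418801+1]=3418802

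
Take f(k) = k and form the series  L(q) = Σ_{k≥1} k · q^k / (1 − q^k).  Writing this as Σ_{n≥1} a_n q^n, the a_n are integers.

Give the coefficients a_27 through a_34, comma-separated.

n=27: 27·1 9·3 3·9 1·27  f→[27+9+3+1]=40
d|28:{28,14,7,4,2,1}  Σf=28+14+7+4+2+1=56
[q^29] f(29)=29,f(1)=1 ⇒ 30
q^30  k|30↦f(k): 30:30 15:15 10:10 6:6 5:5 3:3 2:2 1:1  a_30=72
q^31  k|31↦f(k): 31:31 1:1  a_31=32
q^32  k|32↦f(k): 32:32 16:16 8:8 4:4 2:2 1:1  a_32=63
q^33  k|33↦f(k): 33:33 11:11 3:3 1:1  a_33=48
d|34:{1,2,17,34}  Σf=1+2+17+34=54

40, 56, 30, 72, 32, 63, 48, 54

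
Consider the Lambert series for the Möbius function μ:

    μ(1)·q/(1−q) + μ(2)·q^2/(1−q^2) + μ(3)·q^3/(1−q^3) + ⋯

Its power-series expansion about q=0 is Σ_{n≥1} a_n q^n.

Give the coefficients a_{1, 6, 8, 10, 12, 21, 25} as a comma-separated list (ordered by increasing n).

1, 0, 0, 0, 0, 0, 0

n=1: 1·1  μ→[1]=1
q^6  k|6↦μ(k): 6:1 3:-1 2:-1 1:1  a_6=0
d|8:{8,4,2,1}  Σμ=0+0+(-1)+1=0
q^10  k|10↦μ(k): 1:1 2:-1 5:-1 10:1  a_10=0
q^12  k|12↦μ(k): 12:0 6:1 4:0 3:-1 2:-1 1:1  a_12=0
n=21: 21·1 7·3 3·7 1·21  μ→[1+(-1)+(-1)+1]=0
d|25:{1,5,25}  Σμ=1+(-1)+0=0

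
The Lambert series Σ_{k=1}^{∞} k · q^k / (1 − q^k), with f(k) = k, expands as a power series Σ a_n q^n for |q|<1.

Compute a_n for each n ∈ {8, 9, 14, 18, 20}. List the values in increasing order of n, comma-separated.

15, 13, 24, 39, 42

q^8  k|8↦f(k): 1:1 2:2 4:4 8:8  a_8=15
[q^9] f(9)=9,f(3)=3,f(1)=1 ⇒ 13
[q^14] f(14)=14,f(7)=7,f(2)=2,f(1)=1 ⇒ 24
[q^18] f(18)=18,f(9)=9,f(6)=6,f(3)=3,f(2)=2,f(1)=1 ⇒ 39
n=20: 1·20 2·10 4·5 5·4 10·2 20·1  f→[1+2+4+5+10+20]=42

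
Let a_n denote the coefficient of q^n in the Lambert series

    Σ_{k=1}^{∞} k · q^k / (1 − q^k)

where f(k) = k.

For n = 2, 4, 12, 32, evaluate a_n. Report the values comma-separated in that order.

n=2: 2·1 1·2  f→[2+1]=3
[q^4] f(1)=1,f(2)=2,f(4)=4 ⇒ 7
d|12:{12,6,4,3,2,1}  Σf=12+6+4+3+2+1=28
q^32  k|32↦f(k): 32:32 16:16 8:8 4:4 2:2 1:1  a_32=63

3, 7, 28, 63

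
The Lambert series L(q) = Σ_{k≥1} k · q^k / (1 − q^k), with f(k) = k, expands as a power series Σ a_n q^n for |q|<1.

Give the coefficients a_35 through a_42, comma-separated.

[q^35] f(35)=35,f(7)=7,f(5)=5,f(1)=1 ⇒ 48
q^36  k|36↦f(k): 1:1 2:2 3:3 4:4 6:6 9:9 12:12 18:18 36:36  a_36=91
d|37:{37,1}  Σf=37+1=38
q^38  k|38↦f(k): 38:38 19:19 2:2 1:1  a_38=60
q^39  k|39↦f(k): 1:1 3:3 13:13 39:39  a_39=56
q^40  k|40↦f(k): 1:1 2:2 4:4 5:5 8:8 10:10 20:20 40:40  a_40=90
d|41:{41,1}  Σf=41+1=42
q^42  k|42↦f(k): 1:1 2:2 3:3 6:6 7:7 14:14 21:21 42:42  a_42=96

48, 91, 38, 60, 56, 90, 42, 96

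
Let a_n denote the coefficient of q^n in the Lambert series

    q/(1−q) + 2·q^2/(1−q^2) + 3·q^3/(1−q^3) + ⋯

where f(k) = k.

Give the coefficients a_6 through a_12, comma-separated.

12, 8, 15, 13, 18, 12, 28

q^6  k|6↦f(k): 6:6 3:3 2:2 1:1  a_6=12
[q^7] f(1)=1,f(7)=7 ⇒ 8
n=8: 1·8 2·4 4·2 8·1  f→[1+2+4+8]=15
q^9  k|9↦f(k): 1:1 3:3 9:9  a_9=13
d|10:{1,2,5,10}  Σf=1+2+5+10=18
[q^11] f(1)=1,f(11)=11 ⇒ 12
q^12  k|12↦f(k): 1:1 2:2 3:3 4:4 6:6 12:12  a_12=28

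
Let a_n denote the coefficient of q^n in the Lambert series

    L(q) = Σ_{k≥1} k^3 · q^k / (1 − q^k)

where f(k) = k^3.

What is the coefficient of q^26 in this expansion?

a_26 = 19782

n=26: 26·1 13·2 2·13 1·26  f→[17576+2197+8+1]=19782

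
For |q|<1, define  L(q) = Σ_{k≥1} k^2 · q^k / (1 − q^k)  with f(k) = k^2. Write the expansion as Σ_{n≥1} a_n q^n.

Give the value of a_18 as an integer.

[q^18] f(18)=324,f(9)=81,f(6)=36,f(3)=9,f(2)=4,f(1)=1 ⇒ 455

a_18 = 455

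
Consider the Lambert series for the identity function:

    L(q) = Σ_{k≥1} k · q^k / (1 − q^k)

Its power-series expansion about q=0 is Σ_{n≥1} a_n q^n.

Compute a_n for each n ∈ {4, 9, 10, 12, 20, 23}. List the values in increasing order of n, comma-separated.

d|4:{1,2,4}  Σf=1+2+4=7
[q^9] f(1)=1,f(3)=3,f(9)=9 ⇒ 13
q^10  k|10↦f(k): 1:1 2:2 5:5 10:10  a_10=18
[q^12] f(1)=1,f(2)=2,f(3)=3,f(4)=4,f(6)=6,f(12)=12 ⇒ 28
[q^20] f(20)=20,f(10)=10,f(5)=5,f(4)=4,f(2)=2,f(1)=1 ⇒ 42
d|23:{23,1}  Σf=23+1=24

7, 13, 18, 28, 42, 24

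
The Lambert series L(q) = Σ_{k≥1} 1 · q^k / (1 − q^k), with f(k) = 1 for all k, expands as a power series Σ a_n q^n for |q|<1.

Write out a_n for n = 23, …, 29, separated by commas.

d|23:{23,1}  Σf=1+1=2
d|24:{24,12,8,6,4,3,2,1}  Σf=1+1+1+1+1+1+1+1=8
q^25  k|25↦f(k): 25:1 5:1 1:1  a_25=3
[q^26] f(26)=1,f(13)=1,f(2)=1,f(1)=1 ⇒ 4
q^27  k|27↦f(k): 1:1 3:1 9:1 27:1  a_27=4
[q^28] f(28)=1,f(14)=1,f(7)=1,f(4)=1,f(2)=1,f(1)=1 ⇒ 6
n=29: 1·29 29·1  f→[1+1]=2

2, 8, 3, 4, 4, 6, 2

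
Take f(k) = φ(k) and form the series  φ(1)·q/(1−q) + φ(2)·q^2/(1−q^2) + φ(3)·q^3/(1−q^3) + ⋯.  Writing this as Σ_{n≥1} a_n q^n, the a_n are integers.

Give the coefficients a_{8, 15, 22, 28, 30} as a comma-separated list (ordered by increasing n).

n=8: 1·8 2·4 4·2 8·1  φ→[1+1+2+4]=8
n=15: 15·1 5·3 3·5 1·15  φ→[8+4+2+1]=15
n=22: 1·22 2·11 11·2 22·1  φ→[1+1+10+10]=22
[q^28] φ(28)=12,φ(14)=6,φ(7)=6,φ(4)=2,φ(2)=1,φ(1)=1 ⇒ 28
[q^30] φ(1)=1,φ(2)=1,φ(3)=2,φ(5)=4,φ(6)=2,φ(10)=4,φ(15)=8,φ(30)=8 ⇒ 30

8, 15, 22, 28, 30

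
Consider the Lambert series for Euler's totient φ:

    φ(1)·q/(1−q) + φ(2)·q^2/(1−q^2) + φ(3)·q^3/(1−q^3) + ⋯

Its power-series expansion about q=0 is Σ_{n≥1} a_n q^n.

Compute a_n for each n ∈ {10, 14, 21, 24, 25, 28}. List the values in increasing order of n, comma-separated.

n=10: 10·1 5·2 2·5 1·10  φ→[4+4+1+1]=10
q^14  k|14↦φ(k): 14:6 7:6 2:1 1:1  a_14=14
q^21  k|21↦φ(k): 1:1 3:2 7:6 21:12  a_21=21
d|24:{24,12,8,6,4,3,2,1}  Σφ=8+4+4+2+2+2+1+1=24
[q^25] φ(1)=1,φ(5)=4,φ(25)=20 ⇒ 25
d|28:{28,14,7,4,2,1}  Σφ=12+6+6+2+1+1=28

10, 14, 21, 24, 25, 28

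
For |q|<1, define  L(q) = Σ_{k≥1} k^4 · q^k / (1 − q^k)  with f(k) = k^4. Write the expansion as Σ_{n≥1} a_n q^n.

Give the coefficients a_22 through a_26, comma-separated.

n=22: 1·22 2·11 11·2 22·1  f→[1+16+14641+234256]=248914
n=23: 1·23 23·1  f→[1+279841]=279842
[q^24] f(24)=331776,f(12)=20736,f(8)=4096,f(6)=1296,f(4)=256,f(3)=81,f(2)=16,f(1)=1 ⇒ 358258
n=25: 1·25 5·5 25·1  f→[1+625+390625]=391251
[q^26] f(26)=456976,f(13)=28561,f(2)=16,f(1)=1 ⇒ 485554

248914, 279842, 358258, 391251, 485554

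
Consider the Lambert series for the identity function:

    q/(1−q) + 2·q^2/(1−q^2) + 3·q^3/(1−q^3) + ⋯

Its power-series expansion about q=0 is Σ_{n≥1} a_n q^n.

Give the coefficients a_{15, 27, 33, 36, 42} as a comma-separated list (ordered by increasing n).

24, 40, 48, 91, 96

[q^15] f(15)=15,f(5)=5,f(3)=3,f(1)=1 ⇒ 24
q^27  k|27↦f(k): 1:1 3:3 9:9 27:27  a_27=40
d|33:{1,3,11,33}  Σf=1+3+11+33=48
n=36: 1·36 2·18 3·12 4·9 6·6 9·4 12·3 18·2 36·1  f→[1+2+3+4+6+9+12+18+36]=91
[q^42] f(1)=1,f(2)=2,f(3)=3,f(6)=6,f(7)=7,f(14)=14,f(21)=21,f(42)=42 ⇒ 96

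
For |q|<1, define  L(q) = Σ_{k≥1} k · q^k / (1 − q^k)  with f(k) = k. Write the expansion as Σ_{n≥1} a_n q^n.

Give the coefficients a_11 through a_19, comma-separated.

n=11: 1·11 11·1  f→[1+11]=12
d|12:{1,2,3,4,6,12}  Σf=1+2+3+4+6+12=28
q^13  k|13↦f(k): 1:1 13:13  a_13=14
d|14:{1,2,7,14}  Σf=1+2+7+14=24
[q^15] f(15)=15,f(5)=5,f(3)=3,f(1)=1 ⇒ 24
n=16: 1·16 2·8 4·4 8·2 16·1  f→[1+2+4+8+16]=31
n=17: 1·17 17·1  f→[1+17]=18
q^18  k|18↦f(k): 1:1 2:2 3:3 6:6 9:9 18:18  a_18=39
[q^19] f(19)=19,f(1)=1 ⇒ 20

12, 28, 14, 24, 24, 31, 18, 39, 20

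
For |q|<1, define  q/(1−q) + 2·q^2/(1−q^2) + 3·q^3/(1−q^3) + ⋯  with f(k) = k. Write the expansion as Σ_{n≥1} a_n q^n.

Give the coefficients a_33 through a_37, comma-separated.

n=33: 33·1 11·3 3·11 1·33  f→[33+11+3+1]=48
d|34:{1,2,17,34}  Σf=1+2+17+34=54
[q^35] f(35)=35,f(7)=7,f(5)=5,f(1)=1 ⇒ 48
q^36  k|36↦f(k): 36:36 18:18 12:12 9:9 6:6 4:4 3:3 2:2 1:1  a_36=91
d|37:{1,37}  Σf=1+37=38

48, 54, 48, 91, 38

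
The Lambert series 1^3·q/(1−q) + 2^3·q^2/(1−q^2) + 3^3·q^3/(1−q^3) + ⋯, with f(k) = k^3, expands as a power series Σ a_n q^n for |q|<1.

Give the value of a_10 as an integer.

d|10:{10,5,2,1}  Σf=1000+125+8+1=1134

a_10 = 1134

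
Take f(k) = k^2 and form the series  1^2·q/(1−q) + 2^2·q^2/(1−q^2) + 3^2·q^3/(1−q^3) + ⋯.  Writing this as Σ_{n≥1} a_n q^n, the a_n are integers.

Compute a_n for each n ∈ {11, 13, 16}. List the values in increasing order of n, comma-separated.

[q^11] f(1)=1,f(11)=121 ⇒ 122
[q^13] f(1)=1,f(13)=169 ⇒ 170
[q^16] f(16)=256,f(8)=64,f(4)=16,f(2)=4,f(1)=1 ⇒ 341

122, 170, 341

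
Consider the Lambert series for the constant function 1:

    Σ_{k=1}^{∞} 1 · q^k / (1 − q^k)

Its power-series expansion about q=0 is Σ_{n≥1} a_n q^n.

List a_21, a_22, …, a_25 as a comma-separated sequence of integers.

n=21: 1·21 3·7 7·3 21·1  f→[1+1+1+1]=4
[q^22] f(1)=1,f(2)=1,f(11)=1,f(22)=1 ⇒ 4
d|23:{23,1}  Σf=1+1=2
[q^24] f(1)=1,f(2)=1,f(3)=1,f(4)=1,f(6)=1,f(8)=1,f(12)=1,f(24)=1 ⇒ 8
q^25  k|25↦f(k): 25:1 5:1 1:1  a_25=3

4, 4, 2, 8, 3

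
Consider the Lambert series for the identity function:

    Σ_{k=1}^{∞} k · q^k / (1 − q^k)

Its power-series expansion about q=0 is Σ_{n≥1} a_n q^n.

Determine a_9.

a_9 = 13

[q^9] f(9)=9,f(3)=3,f(1)=1 ⇒ 13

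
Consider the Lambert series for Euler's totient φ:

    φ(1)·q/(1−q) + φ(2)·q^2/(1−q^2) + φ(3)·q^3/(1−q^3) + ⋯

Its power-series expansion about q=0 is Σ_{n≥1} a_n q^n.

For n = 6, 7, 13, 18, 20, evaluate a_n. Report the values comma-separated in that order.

q^6  k|6↦φ(k): 6:2 3:2 2:1 1:1  a_6=6
n=7: 7·1 1·7  φ→[6+1]=7
d|13:{13,1}  Σφ=12+1=13
[q^18] φ(1)=1,φ(2)=1,φ(3)=2,φ(6)=2,φ(9)=6,φ(18)=6 ⇒ 18
[q^20] φ(20)=8,φ(10)=4,φ(5)=4,φ(4)=2,φ(2)=1,φ(1)=1 ⇒ 20

6, 7, 13, 18, 20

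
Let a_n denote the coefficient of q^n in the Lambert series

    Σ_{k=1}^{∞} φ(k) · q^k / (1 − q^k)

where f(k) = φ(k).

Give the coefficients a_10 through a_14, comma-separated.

n=10: 1·10 2·5 5·2 10·1  φ→[1+1+4+4]=10
[q^11] φ(1)=1,φ(11)=10 ⇒ 11
n=12: 12·1 6·2 4·3 3·4 2·6 1·12  φ→[4+2+2+2+1+1]=12
d|13:{13,1}  Σφ=12+1=13
[q^14] φ(1)=1,φ(2)=1,φ(7)=6,φ(14)=6 ⇒ 14

10, 11, 12, 13, 14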